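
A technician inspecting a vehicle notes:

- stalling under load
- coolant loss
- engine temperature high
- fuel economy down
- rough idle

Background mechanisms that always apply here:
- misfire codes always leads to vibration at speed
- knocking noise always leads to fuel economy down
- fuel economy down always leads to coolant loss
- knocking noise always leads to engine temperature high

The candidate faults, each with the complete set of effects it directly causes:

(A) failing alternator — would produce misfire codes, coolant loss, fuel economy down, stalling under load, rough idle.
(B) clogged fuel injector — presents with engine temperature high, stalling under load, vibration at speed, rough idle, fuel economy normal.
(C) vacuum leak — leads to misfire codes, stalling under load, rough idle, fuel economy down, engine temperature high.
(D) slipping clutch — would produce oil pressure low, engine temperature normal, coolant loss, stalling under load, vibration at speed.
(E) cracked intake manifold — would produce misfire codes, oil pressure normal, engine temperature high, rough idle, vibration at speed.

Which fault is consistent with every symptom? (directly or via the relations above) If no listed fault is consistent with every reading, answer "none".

C

Testing each hypothesis:
(A) failing alternator — does not account for engine temperature high
(B) clogged fuel injector — stalling under load yes; coolant loss NO; engine temperature high yes; fuel economy down NO; rough idle yes
(C) vacuum leak — stalling under load yes; coolant loss yes (through fuel economy down → coolant loss); engine temperature high yes; fuel economy down yes; rough idle yes
(D) slipping clutch — stalling under load yes; coolant loss yes; engine temperature high NO; fuel economy down NO; rough idle NO
(E) cracked intake manifold — does not account for stalling under load, coolant loss, fuel economy down
Only (C) is consistent with every observation.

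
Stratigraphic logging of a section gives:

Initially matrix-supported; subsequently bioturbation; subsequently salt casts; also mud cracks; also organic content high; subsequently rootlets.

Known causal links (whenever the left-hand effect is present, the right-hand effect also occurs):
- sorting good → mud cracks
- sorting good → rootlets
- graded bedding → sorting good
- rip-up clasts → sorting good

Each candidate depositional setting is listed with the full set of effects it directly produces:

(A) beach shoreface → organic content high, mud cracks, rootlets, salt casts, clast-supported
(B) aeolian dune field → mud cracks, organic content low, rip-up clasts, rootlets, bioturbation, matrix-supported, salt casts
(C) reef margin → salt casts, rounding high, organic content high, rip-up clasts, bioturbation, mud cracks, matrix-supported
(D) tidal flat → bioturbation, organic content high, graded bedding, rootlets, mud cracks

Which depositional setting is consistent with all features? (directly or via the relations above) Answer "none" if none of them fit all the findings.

C

For each candidate, compare predicted effects to what was observed:
(A) beach shoreface — matrix-supported miss; bioturbation miss; salt casts match; mud cracks match; organic content high match; rootlets match
(B) aeolian dune field — fails on organic content high (predicts organic content low, not organic content high)
(C) reef margin — accounts for every observation (rootlets through rip-up clasts → sorting good → rootlets)
(D) tidal flat — matrix-supported miss; bioturbation match; salt casts miss; mud cracks match; organic content high match; rootlets match
(C) is the only candidate with no mismatches.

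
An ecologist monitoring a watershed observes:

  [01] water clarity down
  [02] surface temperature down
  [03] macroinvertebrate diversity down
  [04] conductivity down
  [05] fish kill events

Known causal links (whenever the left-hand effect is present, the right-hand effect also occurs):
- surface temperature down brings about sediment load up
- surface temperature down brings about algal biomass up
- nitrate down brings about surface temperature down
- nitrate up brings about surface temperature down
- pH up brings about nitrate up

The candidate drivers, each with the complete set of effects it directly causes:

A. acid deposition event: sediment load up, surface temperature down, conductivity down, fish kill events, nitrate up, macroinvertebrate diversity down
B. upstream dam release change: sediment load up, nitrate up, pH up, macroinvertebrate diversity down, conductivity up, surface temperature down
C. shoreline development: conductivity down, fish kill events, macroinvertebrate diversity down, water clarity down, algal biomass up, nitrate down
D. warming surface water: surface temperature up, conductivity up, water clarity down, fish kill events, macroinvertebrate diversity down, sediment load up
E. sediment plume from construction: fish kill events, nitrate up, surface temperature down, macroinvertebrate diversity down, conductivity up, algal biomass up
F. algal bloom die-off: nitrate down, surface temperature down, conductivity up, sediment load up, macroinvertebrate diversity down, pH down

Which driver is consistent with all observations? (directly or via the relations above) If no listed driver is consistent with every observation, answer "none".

Checking each candidate against the observations:
(A) acid deposition event — water clarity down -; surface temperature down +; macroinvertebrate diversity down +; conductivity down +; fish kill events +
(B) upstream dam release change — water clarity down -; surface temperature down +; macroinvertebrate diversity down +; conductivity down -; fish kill events -
(C) shoreline development — water clarity down +; surface temperature down + (via nitrate down → surface temperature down); macroinvertebrate diversity down +; conductivity down +; fish kill events +
(D) warming surface water — fails on surface temperature down, conductivity down (predicts surface temperature up, not surface temperature down; predicts conductivity up, not conductivity down)
(E) sediment plume from construction — water clarity down -; surface temperature down +; macroinvertebrate diversity down +; conductivity down -; fish kill events +
(F) algal bloom die-off — water clarity down -; surface temperature down +; macroinvertebrate diversity down +; conductivity down -; fish kill events -
(C) is the only candidate with no mismatches.

C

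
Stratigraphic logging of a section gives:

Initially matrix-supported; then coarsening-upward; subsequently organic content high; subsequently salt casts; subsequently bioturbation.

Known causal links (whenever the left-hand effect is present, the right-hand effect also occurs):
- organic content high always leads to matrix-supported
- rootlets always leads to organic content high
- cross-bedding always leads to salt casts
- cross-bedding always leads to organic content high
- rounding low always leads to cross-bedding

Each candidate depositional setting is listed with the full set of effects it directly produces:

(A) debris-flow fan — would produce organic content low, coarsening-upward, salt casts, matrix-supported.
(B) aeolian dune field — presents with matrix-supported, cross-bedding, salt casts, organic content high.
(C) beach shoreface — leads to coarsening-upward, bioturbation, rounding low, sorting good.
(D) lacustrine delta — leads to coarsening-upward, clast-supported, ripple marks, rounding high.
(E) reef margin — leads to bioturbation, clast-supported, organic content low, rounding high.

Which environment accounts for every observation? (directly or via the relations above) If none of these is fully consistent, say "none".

C

Testing each hypothesis:
(A) debris-flow fan — matrix-supported yes; coarsening-upward yes; organic content high NO; salt casts yes; bioturbation NO
(B) aeolian dune field — does not account for coarsening-upward, bioturbation
(C) beach shoreface — matrix-supported yes (by rounding low → cross-bedding → organic content high → matrix-supported); coarsening-upward yes; organic content high yes (by rounding low → cross-bedding → organic content high); salt casts yes (by rounding low → cross-bedding → salt casts); bioturbation yes
(D) lacustrine delta — matrix-supported NO; coarsening-upward yes; organic content high NO; salt casts NO; bioturbation NO
(E) reef margin — matrix-supported NO; coarsening-upward NO; organic content high NO; salt casts NO; bioturbation yes
(C) alone accounts for all the evidence.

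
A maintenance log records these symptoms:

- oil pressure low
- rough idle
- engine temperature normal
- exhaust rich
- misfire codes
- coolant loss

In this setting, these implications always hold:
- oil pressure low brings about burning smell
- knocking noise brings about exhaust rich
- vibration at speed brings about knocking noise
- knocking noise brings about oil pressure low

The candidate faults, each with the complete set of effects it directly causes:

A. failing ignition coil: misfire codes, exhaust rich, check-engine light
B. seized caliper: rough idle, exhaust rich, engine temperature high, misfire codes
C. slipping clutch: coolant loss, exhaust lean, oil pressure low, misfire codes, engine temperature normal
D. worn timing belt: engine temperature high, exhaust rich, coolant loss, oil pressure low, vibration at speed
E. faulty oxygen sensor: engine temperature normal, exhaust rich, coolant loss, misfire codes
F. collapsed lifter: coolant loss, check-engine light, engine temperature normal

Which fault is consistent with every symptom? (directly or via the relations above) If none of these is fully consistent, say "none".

none

For each candidate, compare predicted effects to what was observed:
(A) failing ignition coil — oil pressure low ✗; rough idle ✗; engine temperature normal ✗; exhaust rich ✓; misfire codes ✓; coolant loss ✗
(B) seized caliper — fails on oil pressure low, engine temperature normal, coolant loss (predicts engine temperature high, not engine temperature normal)
(C) slipping clutch — oil pressure low ✓; rough idle ✗; engine temperature normal ✓; exhaust rich ✗; misfire codes ✓; coolant loss ✓
(D) worn timing belt — oil pressure low ✓; rough idle ✗; engine temperature normal ✗; exhaust rich ✓; misfire codes ✗; coolant loss ✓
(E) faulty oxygen sensor — oil pressure low ✗; rough idle ✗; engine temperature normal ✓; exhaust rich ✓; misfire codes ✓; coolant loss ✓
(F) collapsed lifter — does not account for oil pressure low, rough idle, exhaust rich, misfire codes
No candidate is consistent with all observations.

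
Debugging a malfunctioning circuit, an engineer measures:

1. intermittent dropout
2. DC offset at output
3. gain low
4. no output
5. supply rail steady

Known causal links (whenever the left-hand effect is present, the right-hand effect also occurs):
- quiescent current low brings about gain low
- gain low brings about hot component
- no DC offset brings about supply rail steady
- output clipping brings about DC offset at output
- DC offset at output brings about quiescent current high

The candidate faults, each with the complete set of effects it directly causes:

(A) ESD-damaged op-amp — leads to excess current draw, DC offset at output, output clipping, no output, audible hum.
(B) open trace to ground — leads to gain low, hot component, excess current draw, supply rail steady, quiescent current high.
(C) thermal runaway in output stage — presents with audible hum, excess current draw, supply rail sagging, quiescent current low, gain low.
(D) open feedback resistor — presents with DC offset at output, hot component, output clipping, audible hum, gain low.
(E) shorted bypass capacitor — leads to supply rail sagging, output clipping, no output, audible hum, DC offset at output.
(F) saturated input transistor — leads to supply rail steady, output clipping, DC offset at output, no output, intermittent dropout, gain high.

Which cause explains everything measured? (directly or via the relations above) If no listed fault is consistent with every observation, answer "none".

none

Per-candidate check:
(A) ESD-damaged op-amp — does not account for intermittent dropout, gain low, supply rail steady
(B) open trace to ground — does not account for intermittent dropout, DC offset at output, no output
(C) thermal runaway in output stage — fails on intermittent dropout, DC offset at output, no output, supply rail steady (predicts supply rail sagging, not supply rail steady)
(D) open feedback resistor — does not account for intermittent dropout, no output, supply rail steady
(E) shorted bypass capacitor — intermittent dropout ✗; DC offset at output ✓; gain low ✗; no output ✓; supply rail steady ✗
(F) saturated input transistor — fails on gain low (predicts gain high, not gain low)
Every candidate fails on at least one observation.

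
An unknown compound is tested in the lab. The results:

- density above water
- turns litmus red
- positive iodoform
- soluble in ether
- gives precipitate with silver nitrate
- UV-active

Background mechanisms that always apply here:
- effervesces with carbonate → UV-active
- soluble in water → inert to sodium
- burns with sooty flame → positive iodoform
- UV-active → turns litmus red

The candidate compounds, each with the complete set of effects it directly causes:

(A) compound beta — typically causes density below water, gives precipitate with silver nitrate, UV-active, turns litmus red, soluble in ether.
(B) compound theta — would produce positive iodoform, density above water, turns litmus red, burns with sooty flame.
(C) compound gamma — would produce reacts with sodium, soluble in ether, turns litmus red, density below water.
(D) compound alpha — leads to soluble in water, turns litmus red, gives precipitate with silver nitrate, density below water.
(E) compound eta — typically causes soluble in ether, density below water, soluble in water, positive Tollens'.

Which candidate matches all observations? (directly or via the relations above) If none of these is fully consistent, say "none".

none

For each candidate, compare predicted effects to what was observed:
(A) compound beta — fails on density above water, positive iodoform (predicts density below water, not density above water)
(B) compound theta — does not account for soluble in ether, gives precipitate with silver nitrate, UV-active
(C) compound gamma — fails on density above water, positive iodoform, gives precipitate with silver nitrate, UV-active (predicts density below water, not density above water)
(D) compound alpha — fails on density above water, positive iodoform, soluble in ether, UV-active (predicts density below water, not density above water)
(E) compound eta — density above water NO; turns litmus red NO; positive iodoform NO; soluble in ether yes; gives precipitate with silver nitrate NO; UV-active NO
No candidate is consistent with all observations.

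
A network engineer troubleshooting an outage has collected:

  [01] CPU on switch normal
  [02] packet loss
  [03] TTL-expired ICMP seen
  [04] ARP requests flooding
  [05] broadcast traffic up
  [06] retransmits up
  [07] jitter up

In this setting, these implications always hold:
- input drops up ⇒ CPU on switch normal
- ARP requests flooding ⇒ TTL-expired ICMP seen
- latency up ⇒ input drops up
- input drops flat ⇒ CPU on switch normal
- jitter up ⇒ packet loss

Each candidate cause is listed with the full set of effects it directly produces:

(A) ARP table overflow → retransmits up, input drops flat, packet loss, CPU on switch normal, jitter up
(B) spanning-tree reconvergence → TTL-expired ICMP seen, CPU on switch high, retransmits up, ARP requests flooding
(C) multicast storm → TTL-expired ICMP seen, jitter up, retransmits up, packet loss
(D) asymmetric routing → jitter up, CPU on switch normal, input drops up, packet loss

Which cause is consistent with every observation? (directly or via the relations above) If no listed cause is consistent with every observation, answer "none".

Testing each hypothesis:
(A) ARP table overflow — CPU on switch normal +; packet loss +; TTL-expired ICMP seen -; ARP requests flooding -; broadcast traffic up -; retransmits up +; jitter up +
(B) spanning-tree reconvergence — CPU on switch normal -; packet loss -; TTL-expired ICMP seen +; ARP requests flooding +; broadcast traffic up -; retransmits up +; jitter up -
(C) multicast storm — does not account for CPU on switch normal, ARP requests flooding, broadcast traffic up
(D) asymmetric routing — CPU on switch normal +; packet loss +; TTL-expired ICMP seen -; ARP requests flooding -; broadcast traffic up -; retransmits up -; jitter up +
None of the listed candidates fits everything.

none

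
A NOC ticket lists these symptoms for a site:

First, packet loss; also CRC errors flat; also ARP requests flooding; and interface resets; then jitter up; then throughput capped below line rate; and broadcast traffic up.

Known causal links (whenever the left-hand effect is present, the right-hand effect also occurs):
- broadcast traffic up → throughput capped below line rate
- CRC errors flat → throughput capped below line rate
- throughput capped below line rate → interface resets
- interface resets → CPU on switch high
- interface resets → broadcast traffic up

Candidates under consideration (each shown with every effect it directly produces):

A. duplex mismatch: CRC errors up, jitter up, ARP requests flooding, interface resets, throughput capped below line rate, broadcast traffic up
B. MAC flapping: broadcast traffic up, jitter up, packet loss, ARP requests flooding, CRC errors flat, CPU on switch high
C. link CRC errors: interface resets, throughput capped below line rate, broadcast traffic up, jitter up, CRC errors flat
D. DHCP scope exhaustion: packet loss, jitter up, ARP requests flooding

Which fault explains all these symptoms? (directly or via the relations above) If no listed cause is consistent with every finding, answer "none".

B

Checking each candidate against the observations:
(A) duplex mismatch — packet loss -; CRC errors flat -; ARP requests flooding +; interface resets +; jitter up +; throughput capped below line rate +; broadcast traffic up +
(B) MAC flapping — accounts for every observation (interface resets via CRC errors flat → throughput capped below line rate → interface resets)
(C) link CRC errors — does not account for packet loss, ARP requests flooding
(D) DHCP scope exhaustion — packet loss +; CRC errors flat -; ARP requests flooding +; interface resets -; jitter up +; throughput capped below line rate -; broadcast traffic up -
Only (B) is consistent with every observation.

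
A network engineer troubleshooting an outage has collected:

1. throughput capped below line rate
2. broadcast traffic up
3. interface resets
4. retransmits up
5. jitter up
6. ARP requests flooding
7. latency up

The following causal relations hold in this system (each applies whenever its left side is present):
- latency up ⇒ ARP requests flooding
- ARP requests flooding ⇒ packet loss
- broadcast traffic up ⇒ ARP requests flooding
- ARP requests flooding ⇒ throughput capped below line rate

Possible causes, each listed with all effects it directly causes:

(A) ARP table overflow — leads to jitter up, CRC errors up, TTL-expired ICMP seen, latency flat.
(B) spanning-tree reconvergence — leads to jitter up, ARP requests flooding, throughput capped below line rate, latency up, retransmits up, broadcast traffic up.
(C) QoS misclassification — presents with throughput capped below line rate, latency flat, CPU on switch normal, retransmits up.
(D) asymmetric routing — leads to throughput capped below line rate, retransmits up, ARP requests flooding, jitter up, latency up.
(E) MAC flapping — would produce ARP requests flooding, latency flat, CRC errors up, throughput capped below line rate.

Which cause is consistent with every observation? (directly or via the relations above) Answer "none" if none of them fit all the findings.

none

Per-candidate check:
(A) ARP table overflow — fails on throughput capped below line rate, broadcast traffic up, interface resets, retransmits up, ARP requests flooding, latency up (predicts latency flat, not latency up)
(B) spanning-tree reconvergence — throughput capped below line rate ✓; broadcast traffic up ✓; interface resets ✗; retransmits up ✓; jitter up ✓; ARP requests flooding ✓; latency up ✓
(C) QoS misclassification — throughput capped below line rate ✓; broadcast traffic up ✗; interface resets ✗; retransmits up ✓; jitter up ✗; ARP requests flooding ✗; latency up ✗
(D) asymmetric routing — does not account for broadcast traffic up, interface resets
(E) MAC flapping — throughput capped below line rate ✓; broadcast traffic up ✗; interface resets ✗; retransmits up ✗; jitter up ✗; ARP requests flooding ✓; latency up ✗
None of the listed candidates fits everything.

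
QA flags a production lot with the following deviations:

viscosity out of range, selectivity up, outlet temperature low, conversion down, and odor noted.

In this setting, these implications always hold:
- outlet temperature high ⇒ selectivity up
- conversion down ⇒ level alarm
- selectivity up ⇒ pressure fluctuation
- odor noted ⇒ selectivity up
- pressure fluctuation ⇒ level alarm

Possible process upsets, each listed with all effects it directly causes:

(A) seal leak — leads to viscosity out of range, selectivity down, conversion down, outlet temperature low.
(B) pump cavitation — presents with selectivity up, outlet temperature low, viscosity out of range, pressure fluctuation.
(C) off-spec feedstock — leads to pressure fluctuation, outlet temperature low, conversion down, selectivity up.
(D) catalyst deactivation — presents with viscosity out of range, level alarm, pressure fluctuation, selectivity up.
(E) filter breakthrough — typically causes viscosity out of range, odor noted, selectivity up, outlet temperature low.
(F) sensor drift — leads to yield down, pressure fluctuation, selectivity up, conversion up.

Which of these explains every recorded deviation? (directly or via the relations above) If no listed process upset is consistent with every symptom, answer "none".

For each candidate, compare predicted effects to what was observed:
(A) seal leak — viscosity out of range ✓; selectivity up ✗; outlet temperature low ✓; conversion down ✓; odor noted ✗
(B) pump cavitation — does not account for conversion down, odor noted
(C) off-spec feedstock — viscosity out of range ✗; selectivity up ✓; outlet temperature low ✓; conversion down ✓; odor noted ✗
(D) catalyst deactivation — viscosity out of range ✓; selectivity up ✓; outlet temperature low ✗; conversion down ✗; odor noted ✗
(E) filter breakthrough — does not account for conversion down
(F) sensor drift — fails on viscosity out of range, outlet temperature low, conversion down, odor noted (predicts conversion up, not conversion down)
None of the listed candidates fits everything.

none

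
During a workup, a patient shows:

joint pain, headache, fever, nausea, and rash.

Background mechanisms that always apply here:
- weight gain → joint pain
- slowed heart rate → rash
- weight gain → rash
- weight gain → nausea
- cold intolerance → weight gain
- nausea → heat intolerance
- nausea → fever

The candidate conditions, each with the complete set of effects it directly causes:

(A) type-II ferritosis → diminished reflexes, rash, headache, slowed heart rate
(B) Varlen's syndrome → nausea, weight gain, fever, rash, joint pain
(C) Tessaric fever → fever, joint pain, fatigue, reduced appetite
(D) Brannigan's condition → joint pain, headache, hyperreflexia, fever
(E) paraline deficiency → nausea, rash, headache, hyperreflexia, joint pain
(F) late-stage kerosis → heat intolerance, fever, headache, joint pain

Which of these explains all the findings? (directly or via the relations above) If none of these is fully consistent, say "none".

E

Per-candidate check:
(A) type-II ferritosis — joint pain ✗; headache ✓; fever ✗; nausea ✗; rash ✓
(B) Varlen's syndrome — joint pain ✓; headache ✗; fever ✓; nausea ✓; rash ✓
(C) Tessaric fever — joint pain ✓; headache ✗; fever ✓; nausea ✗; rash ✗
(D) Brannigan's condition — joint pain ✓; headache ✓; fever ✓; nausea ✗; rash ✗
(E) paraline deficiency — joint pain ✓; headache ✓; fever ✓ (via nausea → fever); nausea ✓; rash ✓
(F) late-stage kerosis — joint pain ✓; headache ✓; fever ✓; nausea ✗; rash ✗
Only (E) is consistent with every observation.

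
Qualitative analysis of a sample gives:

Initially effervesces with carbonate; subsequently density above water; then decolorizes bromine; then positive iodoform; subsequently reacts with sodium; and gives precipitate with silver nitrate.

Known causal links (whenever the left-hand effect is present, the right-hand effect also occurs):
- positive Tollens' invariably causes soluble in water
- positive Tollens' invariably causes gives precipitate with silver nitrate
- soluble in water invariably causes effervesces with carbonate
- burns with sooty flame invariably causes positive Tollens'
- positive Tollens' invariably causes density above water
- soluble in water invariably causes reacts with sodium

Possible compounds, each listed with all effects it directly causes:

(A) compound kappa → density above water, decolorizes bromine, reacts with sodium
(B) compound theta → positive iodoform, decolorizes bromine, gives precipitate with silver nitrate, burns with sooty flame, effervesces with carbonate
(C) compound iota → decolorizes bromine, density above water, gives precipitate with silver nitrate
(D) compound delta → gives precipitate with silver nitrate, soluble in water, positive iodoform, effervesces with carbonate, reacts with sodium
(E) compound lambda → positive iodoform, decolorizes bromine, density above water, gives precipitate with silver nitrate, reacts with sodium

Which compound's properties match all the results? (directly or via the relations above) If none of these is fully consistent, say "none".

B

Testing each hypothesis:
(A) compound kappa — effervesces with carbonate miss; density above water match; decolorizes bromine match; positive iodoform miss; reacts with sodium match; gives precipitate with silver nitrate miss
(B) compound theta — effervesces with carbonate match; density above water match (by burns with sooty flame → positive Tollens' → density above water); decolorizes bromine match; positive iodoform match; reacts with sodium match (by burns with sooty flame → positive Tollens' → soluble in water → reacts with sodium); gives precipitate with silver nitrate match
(C) compound iota — does not account for effervesces with carbonate, positive iodoform, reacts with sodium
(D) compound delta — effervesces with carbonate match; density above water miss; decolorizes bromine miss; positive iodoform match; reacts with sodium match; gives precipitate with silver nitrate match
(E) compound lambda — effervesces with carbonate miss; density above water match; decolorizes bromine match; positive iodoform match; reacts with sodium match; gives precipitate with silver nitrate match
(B) is the only candidate with no mismatches.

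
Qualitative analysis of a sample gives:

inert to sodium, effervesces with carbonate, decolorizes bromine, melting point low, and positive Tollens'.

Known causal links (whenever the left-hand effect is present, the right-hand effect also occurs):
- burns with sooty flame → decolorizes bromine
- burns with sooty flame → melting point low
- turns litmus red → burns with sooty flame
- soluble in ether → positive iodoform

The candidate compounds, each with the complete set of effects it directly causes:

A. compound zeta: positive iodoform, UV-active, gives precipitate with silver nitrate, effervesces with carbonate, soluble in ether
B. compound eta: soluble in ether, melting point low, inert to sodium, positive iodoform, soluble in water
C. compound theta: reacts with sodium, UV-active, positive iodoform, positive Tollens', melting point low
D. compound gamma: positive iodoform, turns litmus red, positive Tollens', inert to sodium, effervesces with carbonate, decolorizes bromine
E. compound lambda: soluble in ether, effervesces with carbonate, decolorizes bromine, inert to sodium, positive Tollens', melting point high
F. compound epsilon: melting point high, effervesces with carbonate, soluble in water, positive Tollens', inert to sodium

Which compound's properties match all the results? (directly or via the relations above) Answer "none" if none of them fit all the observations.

Checking each candidate against the observations:
(A) compound zeta — does not account for inert to sodium, decolorizes bromine, melting point low, positive Tollens'
(B) compound eta — does not account for effervesces with carbonate, decolorizes bromine, positive Tollens'
(C) compound theta — inert to sodium miss; effervesces with carbonate miss; decolorizes bromine miss; melting point low match; positive Tollens' match
(D) compound gamma — inert to sodium match; effervesces with carbonate match; decolorizes bromine match; melting point low match (through turns litmus red → burns with sooty flame → melting point low); positive Tollens' match
(E) compound lambda — inert to sodium match; effervesces with carbonate match; decolorizes bromine match; melting point low miss; positive Tollens' match
(F) compound epsilon — inert to sodium match; effervesces with carbonate match; decolorizes bromine miss; melting point low miss; positive Tollens' match
(D) is the only candidate with no mismatches.

D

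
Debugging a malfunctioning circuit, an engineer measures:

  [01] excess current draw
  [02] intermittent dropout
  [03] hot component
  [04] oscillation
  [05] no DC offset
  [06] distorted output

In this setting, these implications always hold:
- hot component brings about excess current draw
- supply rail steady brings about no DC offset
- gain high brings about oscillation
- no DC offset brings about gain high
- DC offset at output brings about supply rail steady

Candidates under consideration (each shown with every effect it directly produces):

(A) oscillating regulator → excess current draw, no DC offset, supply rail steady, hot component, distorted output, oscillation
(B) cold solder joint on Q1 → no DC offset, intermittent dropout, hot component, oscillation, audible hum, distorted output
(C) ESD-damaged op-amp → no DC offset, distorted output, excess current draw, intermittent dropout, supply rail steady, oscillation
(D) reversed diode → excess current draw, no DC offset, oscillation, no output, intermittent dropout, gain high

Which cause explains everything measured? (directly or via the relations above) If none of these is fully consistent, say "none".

B

Testing each hypothesis:
(A) oscillating regulator — excess current draw match; intermittent dropout miss; hot component match; oscillation match; no DC offset match; distorted output match
(B) cold solder joint on Q1 — excess current draw match (through hot component → excess current draw); intermittent dropout match; hot component match; oscillation match; no DC offset match; distorted output match
(C) ESD-damaged op-amp — does not account for hot component
(D) reversed diode — excess current draw match; intermittent dropout match; hot component miss; oscillation match; no DC offset match; distorted output miss
Only (B) is consistent with every observation.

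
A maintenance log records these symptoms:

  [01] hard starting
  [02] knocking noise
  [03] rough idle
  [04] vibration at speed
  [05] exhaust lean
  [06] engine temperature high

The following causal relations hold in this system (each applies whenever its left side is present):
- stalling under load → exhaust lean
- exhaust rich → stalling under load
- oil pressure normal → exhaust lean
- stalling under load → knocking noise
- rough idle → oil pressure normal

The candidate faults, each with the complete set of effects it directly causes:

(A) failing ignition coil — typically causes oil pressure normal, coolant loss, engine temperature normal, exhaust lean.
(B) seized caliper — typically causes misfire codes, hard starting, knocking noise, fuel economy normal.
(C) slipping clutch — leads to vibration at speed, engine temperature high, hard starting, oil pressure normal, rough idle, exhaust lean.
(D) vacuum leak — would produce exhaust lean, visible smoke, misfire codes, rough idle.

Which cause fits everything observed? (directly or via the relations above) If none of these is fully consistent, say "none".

For each candidate, compare predicted effects to what was observed:
(A) failing ignition coil — fails on hard starting, knocking noise, rough idle, vibration at speed, engine temperature high (predicts engine temperature normal, not engine temperature high)
(B) seized caliper — does not account for rough idle, vibration at speed, exhaust lean, engine temperature high
(C) slipping clutch — does not account for knocking noise
(D) vacuum leak — hard starting ✗; knocking noise ✗; rough idle ✓; vibration at speed ✗; exhaust lean ✓; engine temperature high ✗
None of the listed candidates fits everything.

none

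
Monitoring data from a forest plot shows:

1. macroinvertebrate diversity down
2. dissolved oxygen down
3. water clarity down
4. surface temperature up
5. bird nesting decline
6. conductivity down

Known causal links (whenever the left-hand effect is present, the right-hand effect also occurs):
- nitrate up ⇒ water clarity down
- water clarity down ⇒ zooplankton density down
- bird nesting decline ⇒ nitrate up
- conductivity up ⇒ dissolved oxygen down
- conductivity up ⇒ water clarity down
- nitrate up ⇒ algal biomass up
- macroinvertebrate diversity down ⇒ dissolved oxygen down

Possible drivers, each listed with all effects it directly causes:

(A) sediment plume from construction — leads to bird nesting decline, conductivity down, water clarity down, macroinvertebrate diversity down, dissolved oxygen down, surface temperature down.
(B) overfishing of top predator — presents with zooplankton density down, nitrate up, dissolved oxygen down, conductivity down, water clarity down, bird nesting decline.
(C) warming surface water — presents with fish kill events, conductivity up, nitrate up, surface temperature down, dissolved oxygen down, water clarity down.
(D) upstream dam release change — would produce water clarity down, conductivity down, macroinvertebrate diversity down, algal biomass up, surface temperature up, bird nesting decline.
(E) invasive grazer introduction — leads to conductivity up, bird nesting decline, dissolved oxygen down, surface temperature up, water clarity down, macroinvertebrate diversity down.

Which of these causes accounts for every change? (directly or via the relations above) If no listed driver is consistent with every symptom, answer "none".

Per-candidate check:
(A) sediment plume from construction — macroinvertebrate diversity down match; dissolved oxygen down match; water clarity down match; surface temperature up miss; bird nesting decline match; conductivity down match
(B) overfishing of top predator — does not account for macroinvertebrate diversity down, surface temperature up
(C) warming surface water — fails on macroinvertebrate diversity down, surface temperature up, bird nesting decline, conductivity down (predicts surface temperature down, not surface temperature up; predicts conductivity up, not conductivity down)
(D) upstream dam release change — accounts for every observation (dissolved oxygen down by macroinvertebrate diversity down → dissolved oxygen down)
(E) invasive grazer introduction — macroinvertebrate diversity down match; dissolved oxygen down match; water clarity down match; surface temperature up match; bird nesting decline match; conductivity down miss
(D) is the only candidate with no mismatches.

D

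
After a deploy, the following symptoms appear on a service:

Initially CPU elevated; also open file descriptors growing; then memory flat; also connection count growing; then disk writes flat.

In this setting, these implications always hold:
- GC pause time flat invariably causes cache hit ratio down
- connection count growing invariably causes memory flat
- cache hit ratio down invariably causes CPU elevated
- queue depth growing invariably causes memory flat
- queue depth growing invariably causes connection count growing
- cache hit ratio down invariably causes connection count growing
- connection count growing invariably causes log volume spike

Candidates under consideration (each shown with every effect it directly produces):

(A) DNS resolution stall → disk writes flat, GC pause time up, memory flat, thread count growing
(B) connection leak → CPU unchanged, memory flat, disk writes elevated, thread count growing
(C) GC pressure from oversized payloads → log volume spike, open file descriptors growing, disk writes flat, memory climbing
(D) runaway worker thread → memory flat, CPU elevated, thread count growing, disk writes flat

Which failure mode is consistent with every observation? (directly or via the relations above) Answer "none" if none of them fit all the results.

Per-candidate check:
(A) DNS resolution stall — CPU elevated miss; open file descriptors growing miss; memory flat match; connection count growing miss; disk writes flat match
(B) connection leak — CPU elevated miss; open file descriptors growing miss; memory flat match; connection count growing miss; disk writes flat miss
(C) GC pressure from oversized payloads — fails on CPU elevated, memory flat, connection count growing (predicts memory climbing, not memory flat)
(D) runaway worker thread — does not account for open file descriptors growing, connection count growing
No candidate is consistent with all observations.

none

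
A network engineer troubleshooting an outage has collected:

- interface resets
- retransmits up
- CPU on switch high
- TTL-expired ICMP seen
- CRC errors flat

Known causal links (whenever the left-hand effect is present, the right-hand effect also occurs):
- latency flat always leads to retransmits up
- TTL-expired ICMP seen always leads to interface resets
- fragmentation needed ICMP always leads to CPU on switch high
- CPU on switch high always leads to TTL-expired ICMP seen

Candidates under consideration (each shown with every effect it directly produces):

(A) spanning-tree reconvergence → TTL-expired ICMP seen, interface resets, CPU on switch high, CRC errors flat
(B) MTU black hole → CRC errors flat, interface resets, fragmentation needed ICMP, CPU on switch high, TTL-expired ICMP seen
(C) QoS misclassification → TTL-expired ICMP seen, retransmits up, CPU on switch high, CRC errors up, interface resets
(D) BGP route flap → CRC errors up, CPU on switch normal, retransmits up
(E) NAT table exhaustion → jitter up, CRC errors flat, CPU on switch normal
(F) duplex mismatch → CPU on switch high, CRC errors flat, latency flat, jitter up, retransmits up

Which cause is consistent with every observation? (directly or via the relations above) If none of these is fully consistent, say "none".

For each candidate, compare predicted effects to what was observed:
(A) spanning-tree reconvergence — interface resets match; retransmits up miss; CPU on switch high match; TTL-expired ICMP seen match; CRC errors flat match
(B) MTU black hole — does not account for retransmits up
(C) QoS misclassification — interface resets match; retransmits up match; CPU on switch high match; TTL-expired ICMP seen match; CRC errors flat miss
(D) BGP route flap — fails on interface resets, CPU on switch high, TTL-expired ICMP seen, CRC errors flat (predicts CPU on switch normal, not CPU on switch high; predicts CRC errors up, not CRC errors flat)
(E) NAT table exhaustion — fails on interface resets, retransmits up, CPU on switch high, TTL-expired ICMP seen (predicts CPU on switch normal, not CPU on switch high)
(F) duplex mismatch — accounts for every observation (interface resets by CPU on switch high → TTL-expired ICMP seen → interface resets)
(F) is the only candidate with no mismatches.

F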